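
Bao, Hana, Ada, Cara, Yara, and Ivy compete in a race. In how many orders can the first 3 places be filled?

120

This is an ordered selection of 3 from 6: P(6,3).
That gives 6 × 5 × 4 = 120.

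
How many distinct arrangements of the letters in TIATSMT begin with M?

120

With the first slot taken by M, it remains to arrange the other 6 letters (TIATST).
Those 6 letters have T appearing 3 times, giving (6)!/(3!) = 120.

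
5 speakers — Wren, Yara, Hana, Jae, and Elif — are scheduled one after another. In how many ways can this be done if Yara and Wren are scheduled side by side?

Place the 3 others and the Yara-Wren pair as 4 objects in a line; the pair has 2 internal arrangements.
That gives 2 × 4! = 2 × 24 = 48.

48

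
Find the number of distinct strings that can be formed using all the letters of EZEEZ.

EZEEZ has 5 letters with E appearing 3 times and Z appearing twice.
So there are 5! / (3!·2!) = 10 distinguishable arrangements.

10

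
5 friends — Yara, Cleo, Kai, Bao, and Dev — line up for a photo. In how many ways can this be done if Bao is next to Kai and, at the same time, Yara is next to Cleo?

Treat {Bao,Kai} as one block (2 orders) and {Yara,Cleo} as another (2 orders).
That leaves 3 units to arrange: 2 × 2 × 3! = 4 × 6 = 24.

24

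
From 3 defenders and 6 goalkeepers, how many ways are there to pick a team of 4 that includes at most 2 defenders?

Split by how many defenders are chosen (0 through 2).
Sum: C(3,0)·C(6,4) + C(3,1)·C(6,3) + C(3,2)·C(6,2) = 15 + 60 + 45 = 120.

120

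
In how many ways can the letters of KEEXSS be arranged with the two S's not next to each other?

There are 6!/(2!·2!) = 180 arrangements of KEEXSS in total.
If the two S's are adjacent, glue them into one block, leaving 5 items to arrange: (5)!/(2!) = 60 ways.
Subtracting, 180 − 60 = 120 arrangements keep the S's apart.

120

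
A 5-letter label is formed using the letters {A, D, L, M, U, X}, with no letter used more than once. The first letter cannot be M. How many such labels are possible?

The first letter has 6−1 = 5 choices (anything except M).
The remaining 4 letters are filled from the other 5 symbols without repetition: 5 × 4 × 3 × 2 = 120.
Total: 5 × 120 = 600.

600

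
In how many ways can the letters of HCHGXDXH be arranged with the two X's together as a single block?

Treat the 2 copies of X as a single block. The multiset to arrange is then {XX, C, D, G, H, H, H}, 7 items in all.
That gives (7)!/(3!) = 840 arrangements.

840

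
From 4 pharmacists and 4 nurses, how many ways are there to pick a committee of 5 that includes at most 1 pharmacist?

Split by how many pharmacists are chosen (0 through 1).
Sum: C(4,0)·C(4,5) + C(4,1)·C(4,4) = 0 + 4 = 4.

4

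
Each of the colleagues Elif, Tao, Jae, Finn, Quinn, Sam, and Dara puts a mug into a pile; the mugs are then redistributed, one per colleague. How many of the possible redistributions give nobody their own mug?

1854

Count assignments avoiding every fixed point. For any j of the 7 colleagues fixed to their own mug, the other 7−j can be arranged in (7−j)! ways.
By inclusion–exclusion this is Σ_{j=0}^{7} (−1)^j C(7,j)·(7−j)!.
Computing: 5040 − 5040 + 2520 − 840 + 210 − 42 + 7 − 1 = 1854.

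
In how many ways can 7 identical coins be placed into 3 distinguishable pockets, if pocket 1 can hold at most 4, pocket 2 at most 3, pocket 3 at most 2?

6

Without the upper bounds there are C(9,2) = 36 ways to split 7 among 3 pockets.
Subtract solutions that violate a single cap (substitute x_i' = x_i − (cap_i+1)): x_1 ≥ 5 gives C(4,2) = 6; x_2 ≥ 4 gives C(5,2) = 10; x_3 ≥ 3 gives C(6,2) = 15. Together 31.
Add back pairs where two caps are both exceeded: 0 + 0 + 1 = 1.
By inclusion–exclusion the count is 36 − 31 + 1 = 6.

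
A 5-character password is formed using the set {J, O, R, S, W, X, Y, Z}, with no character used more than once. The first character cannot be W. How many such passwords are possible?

5880

The first character has 8−1 = 7 choices (anything except W).
The remaining 4 characters are filled from the other 7 symbols without repetition: 7 × 6 × 5 × 4 = 840.
Total: 7 × 840 = 5880.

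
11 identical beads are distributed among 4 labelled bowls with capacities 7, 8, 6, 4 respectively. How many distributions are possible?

215

Ignoring the caps, the number of non-negative solutions to x_1+…+x_4 = 11 is C(14,3) = 364.
Subtract solutions that violate a single cap (substitute x_i' = x_i − (cap_i+1)): x_1 ≥ 8 gives C(6,3) = 20; x_2 ≥ 9 gives C(5,3) = 10; x_3 ≥ 7 gives C(7,3) = 35; x_4 ≥ 5 gives C(9,3) = 84. Together 149.
No two caps can be exceeded simultaneously, so the pair terms are all 0.
By inclusion–exclusion the count is 364 − 149 + 0 = 215.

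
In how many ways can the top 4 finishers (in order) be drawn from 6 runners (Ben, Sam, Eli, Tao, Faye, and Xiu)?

There are 6 choices for 1st place, 5 for 2nd, and so on down to 3 for position 4.
That gives 6 × 5 × 4 × 3 = 360.

360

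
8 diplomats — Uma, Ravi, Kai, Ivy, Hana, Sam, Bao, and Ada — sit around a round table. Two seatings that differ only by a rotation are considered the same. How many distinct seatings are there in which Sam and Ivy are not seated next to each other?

3600

Without the restriction there are (7)! = 5040 seatings.
Those with Sam next to Ivy: fuse the pair into one unit and seat 7 units around a circle — 2·(6)! = 1440.
Subtracting, 5040 − 1440 = 3600.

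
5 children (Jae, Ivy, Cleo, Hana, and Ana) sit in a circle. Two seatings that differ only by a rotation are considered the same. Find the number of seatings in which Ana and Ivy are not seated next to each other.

12

All circular seatings of 5 people number (4)! = 24.
Those with Ana next to Ivy: fuse the pair into one unit and seat 4 units around a circle — 2·(3)! = 12.
Subtracting, 24 − 12 = 12.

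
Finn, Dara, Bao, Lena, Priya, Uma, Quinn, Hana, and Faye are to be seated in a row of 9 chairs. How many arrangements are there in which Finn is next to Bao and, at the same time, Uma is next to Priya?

Treat {Finn,Bao} as one block (2 orders) and {Uma,Priya} as another (2 orders).
That leaves 7 units to arrange: 2 × 2 × 7! = 4 × 5040 = 20160.

20160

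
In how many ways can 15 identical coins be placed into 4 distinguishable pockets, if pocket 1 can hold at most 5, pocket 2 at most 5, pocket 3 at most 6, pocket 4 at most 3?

By stars and bars, unrestricted non-negative solutions to x_1+…+x_4 = 15 number C(15+3,3) = 816.
Subtract solutions that violate a single cap (substitute x_i' = x_i − (cap_i+1)): x_1 ≥ 6 gives C(12,3) = 220; x_2 ≥ 6 gives C(12,3) = 220; x_3 ≥ 7 gives C(11,3) = 165; x_4 ≥ 4 gives C(14,3) = 364. Together 969.
Add back pairs where two caps are both exceeded: 20 + 10 + 56 + 10 + 56 + 35 = 187.
By inclusion–exclusion the count is 816 − 969 + 187 = 34.

34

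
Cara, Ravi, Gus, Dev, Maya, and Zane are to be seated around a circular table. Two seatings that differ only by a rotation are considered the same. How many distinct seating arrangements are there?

120

Around a circle, 6 distinct people have 6!/6 = (5)! = 120 rotationally distinct seatings.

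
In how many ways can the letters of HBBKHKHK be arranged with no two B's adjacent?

Total arrangements of HBBKHKHK: 8!/(3!·3!·2!) = 560.
Arrangements with the B's together: treat BB as one letter, giving (7)!/(3!·3!) = 140.
Subtracting, 560 − 140 = 420 arrangements keep the B's apart.

420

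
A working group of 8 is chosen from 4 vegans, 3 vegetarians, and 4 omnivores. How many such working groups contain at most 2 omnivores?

Split by how many omnivores are chosen (0 through 2).
Sum: C(4,0)·C(7,8) + C(4,1)·C(7,7) + C(4,2)·C(7,6) = 0 + 4 + 42 = 46.

46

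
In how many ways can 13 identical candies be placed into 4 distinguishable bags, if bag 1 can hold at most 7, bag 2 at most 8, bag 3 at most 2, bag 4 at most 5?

112

Without the upper bounds there are C(16,3) = 560 ways to split 13 among 4 bags.
Subtract solutions that violate a single cap (substitute x_i' = x_i − (cap_i+1)): x_1 ≥ 8 gives C(8,3) = 56; x_2 ≥ 9 gives C(7,3) = 35; x_3 ≥ 3 gives C(13,3) = 286; x_4 ≥ 6 gives C(10,3) = 120. Together 497.
Add back pairs where two caps are both exceeded: 0 + 10 + 0 + 4 + 0 + 35 = 49.
By inclusion–exclusion the count is 560 − 497 + 49 = 112.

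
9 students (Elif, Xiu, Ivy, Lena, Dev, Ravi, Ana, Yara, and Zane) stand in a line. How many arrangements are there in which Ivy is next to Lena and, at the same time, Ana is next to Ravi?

Treat {Ivy,Lena} as one block (2 orders) and {Ana,Ravi} as another (2 orders).
That leaves 7 units to arrange: 2 × 2 × 7! = 4 × 5040 = 20160.

20160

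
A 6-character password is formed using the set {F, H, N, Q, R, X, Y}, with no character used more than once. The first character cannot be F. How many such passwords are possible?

4320

The first character has 7−1 = 6 choices (anything except F).
The remaining 5 characters are filled from the other 6 symbols without repetition: 6 × 5 × 4 × 3 × 2 = 720.
Total: 6 × 720 = 4320.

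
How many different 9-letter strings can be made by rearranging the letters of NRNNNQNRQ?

756

The 9 letters of NRNNNQNRQ have repeats: N appearing 5 times, Q appearing twice, and R appearing twice.
So there are 9! / (5!·2!·2!) = 756 distinguishable arrangements.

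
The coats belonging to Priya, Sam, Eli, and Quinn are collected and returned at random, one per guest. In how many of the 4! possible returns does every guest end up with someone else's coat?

9

Let Aᵢ be the assignments in which guest i gets their own coat. We want the size of the complement of A₁∪…∪A_4.
By inclusion–exclusion this is Σ_{j=0}^{4} (−1)^j C(4,j)·(4−j)!.
Computing: 24 − 24 + 12 − 4 + 1 = 9.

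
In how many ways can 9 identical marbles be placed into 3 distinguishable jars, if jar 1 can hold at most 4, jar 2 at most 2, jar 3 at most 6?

By stars and bars, unrestricted non-negative solutions to x_1+…+x_3 = 9 number C(9+2,2) = 55.
Subtract solutions that violate a single cap (substitute x_i' = x_i − (cap_i+1)): x_1 ≥ 5 gives C(6,2) = 15; x_2 ≥ 3 gives C(8,2) = 28; x_3 ≥ 7 gives C(4,2) = 6. Together 49.
Add back pairs where two caps are both exceeded: 3 + 0 + 0 = 3.
By inclusion–exclusion the count is 55 − 49 + 3 = 9.

9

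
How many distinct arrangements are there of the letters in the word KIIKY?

30

Letter multiplicities in KIIKY: I×2, K×2, Y×1.
So there are 5! / (2!·2!) = 30 distinguishable arrangements.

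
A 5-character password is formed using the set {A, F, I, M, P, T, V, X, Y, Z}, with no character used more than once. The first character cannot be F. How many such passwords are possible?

27216

The first character has 10−1 = 9 choices (anything except F).
The remaining 4 characters are filled from the other 9 symbols without repetition: 9 × 8 × 7 × 6 = 3024.
Total: 9 × 3024 = 27216.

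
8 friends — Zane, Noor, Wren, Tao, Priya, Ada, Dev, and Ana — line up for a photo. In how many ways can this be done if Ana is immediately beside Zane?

10080

Glue Ana and Zane into one block (2 internal orders), leaving 7 units to arrange in a row.
So the count is 2·(7)! = 10080.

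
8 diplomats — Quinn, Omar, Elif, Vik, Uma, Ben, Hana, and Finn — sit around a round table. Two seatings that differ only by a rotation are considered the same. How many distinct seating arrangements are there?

Fix one person's seat to break rotational symmetry; the remaining 7 people can be arranged in (7)! = 5040 ways.

5040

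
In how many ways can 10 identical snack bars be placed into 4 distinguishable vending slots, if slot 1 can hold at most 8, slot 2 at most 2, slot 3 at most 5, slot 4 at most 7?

Without the upper bounds there are C(13,3) = 286 ways to split 10 among 4 vending slots.
Subtract solutions that violate a single cap (substitute x_i' = x_i − (cap_i+1)): x_1 ≥ 9 gives C(4,3) = 4; x_2 ≥ 3 gives C(10,3) = 120; x_3 ≥ 6 gives C(7,3) = 35; x_4 ≥ 8 gives C(5,3) = 10. Together 169.
Add back pairs where two caps are both exceeded: 0 + 0 + 0 + 4 + 0 + 0 = 4.
By inclusion–exclusion the count is 286 − 169 + 4 = 121.

121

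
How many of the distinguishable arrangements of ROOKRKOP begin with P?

210

Fix P in the first position and arrange the remaining 7 letters.
Those 7 letters have K appearing twice, O appearing 3 times, and R appearing twice, giving (7)!/(3!·2!·2!) = 210.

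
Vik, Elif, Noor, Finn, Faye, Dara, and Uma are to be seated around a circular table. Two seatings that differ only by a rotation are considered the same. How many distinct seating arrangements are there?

720

Fix one person's seat to break rotational symmetry; the remaining 6 people can be arranged in (6)! = 720 ways.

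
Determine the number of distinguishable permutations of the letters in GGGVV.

10

The 5 letters of GGGVV have repeats: G appearing 3 times and V appearing twice.
Dividing 5! = 120 by 3!·2! = 12 for the repeated letters gives 10.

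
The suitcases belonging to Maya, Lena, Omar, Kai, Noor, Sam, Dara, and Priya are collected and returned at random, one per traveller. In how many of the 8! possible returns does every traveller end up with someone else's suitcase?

14833

This is the derangement count D_8: permutations of 8 items with no fixed point.
By inclusion–exclusion this is Σ_{j=0}^{8} (−1)^j C(8,j)·(8−j)!.
Computing: 40320 − 40320 + 20160 − 6720 + 1680 − 336 + 56 − 8 + 1 = 14833.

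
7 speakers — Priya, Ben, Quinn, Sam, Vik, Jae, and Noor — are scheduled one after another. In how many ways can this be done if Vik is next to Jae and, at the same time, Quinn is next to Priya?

Treat {Vik,Jae} as one block (2 orders) and {Quinn,Priya} as another (2 orders).
That leaves 5 units to arrange: 2 × 2 × 5! = 4 × 120 = 480.

480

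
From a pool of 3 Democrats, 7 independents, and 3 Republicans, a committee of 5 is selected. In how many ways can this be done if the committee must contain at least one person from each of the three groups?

798

With no constraint there are C(13,5) = 1287 possible selections.
Selections missing a whole group: no Democrats → C(10,5) = 252; no independents → C(6,5) = 6; no Republicans → C(10,5) = 252.
Add back selections omitting two groups (i.e. drawn from a single group): C(3,5) + C(7,5) + C(3,5) = 21.
By inclusion–exclusion: 1287 − 510 + 21 = 798.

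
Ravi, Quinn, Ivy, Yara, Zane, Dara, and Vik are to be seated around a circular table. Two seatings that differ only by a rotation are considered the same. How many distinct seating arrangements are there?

Seat Ravi anywhere (absorbing the rotational symmetry), then permute the other 6: (6)! = 720.

720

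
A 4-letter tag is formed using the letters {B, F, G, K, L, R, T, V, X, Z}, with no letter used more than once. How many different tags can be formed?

5040

This is a permutation of 4 out of 10: P(10,4) = 10!/6!.
That product is 10 × 9 × 8 × 7 = 5040.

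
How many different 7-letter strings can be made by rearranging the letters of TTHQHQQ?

TTHQHQQ has 7 letters with H appearing twice, Q appearing 3 times, and T appearing twice.
Dividing 7! = 5040 by 3!·2!·2! = 24 for the repeated letters gives 210.

210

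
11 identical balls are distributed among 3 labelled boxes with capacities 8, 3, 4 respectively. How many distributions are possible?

14

Without the upper bounds there are C(13,2) = 78 ways to split 11 among 3 boxes.
Subtract solutions that violate a single cap (substitute x_i' = x_i − (cap_i+1)): x_1 ≥ 9 gives C(4,2) = 6; x_2 ≥ 4 gives C(9,2) = 36; x_3 ≥ 5 gives C(8,2) = 28. Together 70.
Add back pairs where two caps are both exceeded: 0 + 0 + 6 = 6.
By inclusion–exclusion the count is 78 − 70 + 6 = 14.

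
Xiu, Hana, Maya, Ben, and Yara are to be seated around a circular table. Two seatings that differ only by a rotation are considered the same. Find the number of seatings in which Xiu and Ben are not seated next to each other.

12

All circular seatings of 5 people number (4)! = 24.
Those with Xiu next to Ben: fuse the pair into one unit and seat 4 units around a circle — 2·(3)! = 12.
Subtracting, 24 − 12 = 12.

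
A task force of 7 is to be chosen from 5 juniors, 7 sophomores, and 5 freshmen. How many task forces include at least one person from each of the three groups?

Unrestricted: C(17,7) = 19448 ways to pick any 7 of the 17.
Subtract selections that omit an entire group: no juniors → C(12,7) = 792; no sophomores → C(10,7) = 120; no freshmen → C(12,7) = 792.
Add back selections omitting two groups (i.e. drawn from a single group): C(5,7) + C(7,7) + C(5,7) = 1.
By inclusion–exclusion: 19448 − 1704 + 1 = 17745.

17745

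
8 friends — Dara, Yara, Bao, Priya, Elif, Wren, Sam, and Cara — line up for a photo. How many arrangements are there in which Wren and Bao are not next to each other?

30240

Of the 8! = 40320 arrangements, those with Wren and Bao adjacent number 2 × 7! = 10080 (treat the pair as a block with 2 internal orders).
Complementary counting: 40320 − 10080 = 30240.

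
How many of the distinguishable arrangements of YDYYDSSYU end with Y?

1680

Fix Y in the last position and arrange the remaining 8 letters.
Those 8 letters have D appearing twice, S appearing twice, and Y appearing 3 times, giving (8)!/(3!·2!·2!) = 1680.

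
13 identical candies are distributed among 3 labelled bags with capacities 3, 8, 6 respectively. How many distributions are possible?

14

Without the upper bounds there are C(15,2) = 105 ways to split 13 among 3 bags.
Subtract solutions that violate a single cap (substitute x_i' = x_i − (cap_i+1)): x_1 ≥ 4 gives C(11,2) = 55; x_2 ≥ 9 gives C(6,2) = 15; x_3 ≥ 7 gives C(8,2) = 28. Together 98.
Add back pairs where two caps are both exceeded: 1 + 6 + 0 = 7.
By inclusion–exclusion the count is 105 − 98 + 7 = 14.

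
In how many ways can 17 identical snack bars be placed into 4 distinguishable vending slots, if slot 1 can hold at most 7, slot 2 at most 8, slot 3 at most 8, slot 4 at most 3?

158

By stars and bars, unrestricted non-negative solutions to x_1+…+x_4 = 17 number C(17+3,3) = 1140.
Subtract solutions that violate a single cap (substitute x_i' = x_i − (cap_i+1)): x_1 ≥ 8 gives C(12,3) = 220; x_2 ≥ 9 gives C(11,3) = 165; x_3 ≥ 9 gives C(11,3) = 165; x_4 ≥ 4 gives C(16,3) = 560. Together 1110.
Add back pairs where two caps are both exceeded: 1 + 1 + 56 + 0 + 35 + 35 = 128.
By inclusion–exclusion the count is 1140 − 1110 + 128 = 158.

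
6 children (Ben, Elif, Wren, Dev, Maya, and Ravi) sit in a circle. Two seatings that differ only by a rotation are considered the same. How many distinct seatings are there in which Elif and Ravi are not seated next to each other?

72

All circular seatings of 6 people number (5)! = 120.
Seatings with Elif beside Ravi: treat them as a block with 2 internal orders, giving 2 × (4)! = 48.
Subtracting, 120 − 48 = 72.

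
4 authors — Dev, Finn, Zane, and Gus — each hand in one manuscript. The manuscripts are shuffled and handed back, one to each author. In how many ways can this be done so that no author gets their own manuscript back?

This is the derangement count D_4: permutations of 4 items with no fixed point.
By inclusion–exclusion this is Σ_{j=0}^{4} (−1)^j C(4,j)·(4−j)!.
Computing: 24 − 24 + 12 − 4 + 1 = 9.

9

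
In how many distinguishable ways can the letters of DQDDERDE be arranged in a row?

The 8 letters of DQDDERDE have repeats: D appearing 4 times and E appearing twice.
The number of distinct arrangements is 8!/(4!·2!) = 40320/48 = 840.

840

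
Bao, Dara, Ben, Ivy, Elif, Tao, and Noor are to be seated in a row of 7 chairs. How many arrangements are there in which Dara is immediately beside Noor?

Place the 5 others and the Dara-Noor pair as 6 objects in a line; the pair has 2 internal arrangements.
So the count is 2·(6)! = 1440.

1440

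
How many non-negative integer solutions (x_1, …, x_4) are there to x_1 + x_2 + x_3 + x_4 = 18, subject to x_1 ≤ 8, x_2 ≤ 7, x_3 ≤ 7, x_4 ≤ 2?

Ignoring the caps, the number of non-negative solutions to x_1+…+x_4 = 18 is C(21,3) = 1330.
Subtract solutions that violate a single cap (substitute x_i' = x_i − (cap_i+1)): x_1 ≥ 9 gives C(12,3) = 220; x_2 ≥ 8 gives C(13,3) = 286; x_3 ≥ 8 gives C(13,3) = 286; x_4 ≥ 3 gives C(18,3) = 816. Together 1608.
Add back pairs where two caps are both exceeded: 4 + 4 + 84 + 10 + 120 + 120 = 342.
By inclusion–exclusion the count is 1330 − 1608 + 342 = 64.

64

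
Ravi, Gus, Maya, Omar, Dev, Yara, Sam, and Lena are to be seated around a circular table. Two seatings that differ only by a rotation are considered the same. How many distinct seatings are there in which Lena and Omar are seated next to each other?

1440

Treat {Lena, Omar} as one unit (2 internal orders) and seat the resulting 7 units around the table: (6)! circular arrangements.
So 2 × (6)! = 2 × 720 = 1440.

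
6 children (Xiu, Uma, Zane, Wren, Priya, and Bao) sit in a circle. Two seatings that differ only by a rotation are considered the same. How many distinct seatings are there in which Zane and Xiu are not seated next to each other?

72

All circular seatings of 6 people number (5)! = 120.
Seatings with Zane beside Xiu: treat them as a block with 2 internal orders, giving 2 × (4)! = 48.
Subtracting, 120 − 48 = 72.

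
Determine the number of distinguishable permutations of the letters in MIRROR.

The 6 letters of MIRROR have repeats: R appearing 3 times.
Dividing 6! = 720 by 3! = 6 for the repeated letters gives 120.

120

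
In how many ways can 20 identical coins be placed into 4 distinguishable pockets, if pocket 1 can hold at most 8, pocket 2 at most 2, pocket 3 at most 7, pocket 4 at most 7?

31

Ignoring the caps, the number of non-negative solutions to x_1+…+x_4 = 20 is C(23,3) = 1771.
Subtract solutions that violate a single cap (substitute x_i' = x_i − (cap_i+1)): x_1 ≥ 9 gives C(14,3) = 364; x_2 ≥ 3 gives C(20,3) = 1140; x_3 ≥ 8 gives C(15,3) = 455; x_4 ≥ 8 gives C(15,3) = 455. Together 2414.
Add back pairs where two caps are both exceeded: 165 + 20 + 20 + 220 + 220 + 35 = 680.
Subtract triples: 1 + 1 + 0 + 4 = 6.
By inclusion–exclusion the count is 1771 − 2414 + 680 − 6 = 31.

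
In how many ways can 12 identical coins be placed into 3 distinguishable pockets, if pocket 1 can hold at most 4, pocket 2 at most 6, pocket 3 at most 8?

25

Without the upper bounds there are C(14,2) = 91 ways to split 12 among 3 pockets.
Subtract solutions that violate a single cap (substitute x_i' = x_i − (cap_i+1)): x_1 ≥ 5 gives C(9,2) = 36; x_2 ≥ 7 gives C(7,2) = 21; x_3 ≥ 9 gives C(5,2) = 10. Together 67.
Add back pairs where two caps are both exceeded: 1 + 0 + 0 = 1.
By inclusion–exclusion the count is 91 − 67 + 1 = 25.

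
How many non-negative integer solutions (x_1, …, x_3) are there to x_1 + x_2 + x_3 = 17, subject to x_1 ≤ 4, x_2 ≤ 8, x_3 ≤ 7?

By stars and bars, unrestricted non-negative solutions to x_1+…+x_3 = 17 number C(17+2,2) = 171.
Subtract solutions that violate a single cap (substitute x_i' = x_i − (cap_i+1)): x_1 ≥ 5 gives C(14,2) = 91; x_2 ≥ 9 gives C(10,2) = 45; x_3 ≥ 8 gives C(11,2) = 55. Together 191.
Add back pairs where two caps are both exceeded: 10 + 15 + 1 = 26.
By inclusion–exclusion the count is 171 − 191 + 26 = 6.

6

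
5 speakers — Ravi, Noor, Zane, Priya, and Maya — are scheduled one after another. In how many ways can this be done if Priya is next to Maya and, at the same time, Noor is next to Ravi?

Treat {Priya,Maya} as one block (2 orders) and {Noor,Ravi} as another (2 orders).
That leaves 3 units to arrange: 2 × 2 × 3! = 4 × 6 = 24.

24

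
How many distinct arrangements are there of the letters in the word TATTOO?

60

The 6 letters of TATTOO have repeats: O appearing twice and T appearing 3 times.
The number of distinct arrangements is 6!/(3!·2!) = 720/12 = 60.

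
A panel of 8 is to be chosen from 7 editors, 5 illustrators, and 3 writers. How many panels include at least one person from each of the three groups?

5894

Total 8-person selections from all 15: C(15,8) = 6435.
Subtract selections that omit an entire group: no editors → C(8,8) = 1; no illustrators → C(10,8) = 45; no writers → C(12,8) = 495.
Add back selections omitting two groups (i.e. drawn from a single group): C(7,8) + C(5,8) + C(3,8) = 0.
By inclusion–exclusion: 6435 − 541 + 0 = 5894.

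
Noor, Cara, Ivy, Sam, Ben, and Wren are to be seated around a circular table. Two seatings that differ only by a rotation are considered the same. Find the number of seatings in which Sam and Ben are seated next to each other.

Glue Sam and Ben into a block (2 internal orders). Seating 5 units around a circle gives (4)! arrangements.
So 2 × (4)! = 2 × 24 = 48.

48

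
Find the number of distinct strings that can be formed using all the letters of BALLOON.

BALLOON has 7 letters with L appearing twice and O appearing twice.
The number of distinct arrangements is 7!/(2!·2!) = 5040/4 = 1260.

1260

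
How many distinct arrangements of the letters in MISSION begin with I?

With the first slot taken by I, it remains to arrange the other 6 letters (MSSION).
Those 6 letters have S appearing twice, giving (6)!/(2!) = 360.

360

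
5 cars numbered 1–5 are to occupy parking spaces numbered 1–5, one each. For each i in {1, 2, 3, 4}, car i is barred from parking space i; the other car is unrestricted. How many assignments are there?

Let Aᵢ (for 1 ≤ i ≤ 4) be the placements that put car i in its forbidden parking space. Any j of these fix j positions, leaving (5−j)! ways to fill the rest, and there are C(4,j) ways to pick which j.
By inclusion–exclusion, the number of valid placements is Σ_{j=0}^{4} (−1)^j C(4,j)·(5−j)!.
Computing: 120 − 96 + 36 − 8 + 1 = 53.

53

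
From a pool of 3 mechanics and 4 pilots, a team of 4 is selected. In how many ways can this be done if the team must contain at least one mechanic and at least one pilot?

34

Total 4-person selections from all 7: C(7,4) = 35.
Subtract selections that omit an entire group: no mechanics → C(4,4) = 1; no pilots → C(3,4) = 0.
Both groups omitted at once is impossible, so 35 − 1 = 34.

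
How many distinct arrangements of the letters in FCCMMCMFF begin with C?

560

Fix C in the first position and arrange the remaining 8 letters.
Those 8 letters have C appearing twice, F appearing 3 times, and M appearing 3 times, giving (8)!/(3!·3!·2!) = 560.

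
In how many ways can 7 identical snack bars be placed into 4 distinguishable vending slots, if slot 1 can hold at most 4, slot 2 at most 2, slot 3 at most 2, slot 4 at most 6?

43

By stars and bars, unrestricted non-negative solutions to x_1+…+x_4 = 7 number C(7+3,3) = 120.
Subtract solutions that violate a single cap (substitute x_i' = x_i − (cap_i+1)): x_1 ≥ 5 gives C(5,3) = 10; x_2 ≥ 3 gives C(7,3) = 35; x_3 ≥ 3 gives C(7,3) = 35; x_4 ≥ 7 gives C(3,3) = 1. Together 81.
Add back pairs where two caps are both exceeded: 0 + 0 + 0 + 4 + 0 + 0 = 4.
By inclusion–exclusion the count is 120 − 81 + 4 = 43.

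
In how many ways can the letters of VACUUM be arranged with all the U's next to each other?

120

Treat the 2 copies of U as a single block. The multiset to arrange is then {UU, A, C, M, V}, 5 items in all.
All 5 items are distinct, so there are (5)! = 120 arrangements.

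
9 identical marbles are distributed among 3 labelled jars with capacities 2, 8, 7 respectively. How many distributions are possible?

Without the upper bounds there are C(11,2) = 55 ways to split 9 among 3 jars.
Subtract solutions that violate a single cap (substitute x_i' = x_i − (cap_i+1)): x_1 ≥ 3 gives C(8,2) = 28; x_2 ≥ 9 gives C(2,2) = 1; x_3 ≥ 8 gives C(3,2) = 3. Together 32.
No two caps can be exceeded simultaneously, so the pair terms are all 0.
By inclusion–exclusion the count is 55 − 32 + 0 = 23.

23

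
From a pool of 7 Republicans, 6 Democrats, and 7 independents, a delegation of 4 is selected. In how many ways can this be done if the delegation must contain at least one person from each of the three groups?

Unrestricted: C(20,4) = 4845 ways to pick any 4 of the 20.
Selections missing a whole group: no Republicans → C(13,4) = 715; no Democrats → C(14,4) = 1001; no independents → C(13,4) = 715.
Add back selections omitting two groups (i.e. drawn from a single group): C(7,4) + C(6,4) + C(7,4) = 85.
By inclusion–exclusion: 4845 − 2431 + 85 = 2499.

2499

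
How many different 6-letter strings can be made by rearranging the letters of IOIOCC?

The 6 letters of IOIOCC have repeats: C appearing twice, I appearing twice, and O appearing twice.
Dividing 6! = 720 by 2!·2!·2! = 8 for the repeated letters gives 90.

90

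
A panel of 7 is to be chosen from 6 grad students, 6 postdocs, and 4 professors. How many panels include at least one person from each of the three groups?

Unrestricted: C(16,7) = 11440 ways to pick any 7 of the 16.
Subtract selections that omit an entire group: no grad students → C(10,7) = 120; no postdocs → C(10,7) = 120; no professors → C(12,7) = 792.
Add back selections omitting two groups (i.e. drawn from a single group): C(6,7) + C(6,7) + C(4,7) = 0.
By inclusion–exclusion: 11440 − 1032 + 0 = 10408.

10408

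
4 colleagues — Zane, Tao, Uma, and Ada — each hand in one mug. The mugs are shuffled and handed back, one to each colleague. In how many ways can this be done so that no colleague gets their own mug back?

Let Aᵢ be the assignments in which colleague i gets their own mug. We want the size of the complement of A₁∪…∪A_4.
By inclusion–exclusion this is Σ_{j=0}^{4} (−1)^j C(4,j)·(4−j)!.
Computing: 24 − 24 + 12 − 4 + 1 = 9.

9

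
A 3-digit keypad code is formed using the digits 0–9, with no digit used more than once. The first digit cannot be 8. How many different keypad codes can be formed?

The first digit has 10−1 = 9 choices (anything except 8).
The remaining 2 digits are filled from the other 9 symbols without repetition: 9 × 8 = 72.
Total: 9 × 72 = 648.

648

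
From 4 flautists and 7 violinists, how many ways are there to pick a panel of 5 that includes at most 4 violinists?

441

Split by how many violinists are chosen (0 through 4).
Sum: C(7,0)·C(4,5) + C(7,1)·C(4,4) + C(7,2)·C(4,3) + C(7,3)·C(4,2) + C(7,4)·C(4,1) = 0 + 7 + 84 + 210 + 140 = 441.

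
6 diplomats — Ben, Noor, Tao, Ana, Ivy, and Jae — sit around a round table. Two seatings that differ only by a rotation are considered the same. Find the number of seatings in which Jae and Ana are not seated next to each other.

72

All circular seatings of 6 people number (5)! = 120.
Those with Jae next to Ana: fuse the pair into one unit and seat 5 units around a circle — 2·(4)! = 48.
Subtracting, 120 − 48 = 72.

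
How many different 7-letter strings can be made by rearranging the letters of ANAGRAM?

ANAGRAM has 7 letters with A appearing 3 times.
Dividing 7! = 5040 by 3! = 6 for the repeated letters gives 840.

840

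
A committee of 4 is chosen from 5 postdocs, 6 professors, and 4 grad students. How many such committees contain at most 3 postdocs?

1360

Split by how many postdocs are chosen (0 through 3).
Sum: C(5,0)·C(10,4) + C(5,1)·C(10,3) + C(5,2)·C(10,2) + C(5,3)·C(10,1) = 210 + 600 + 450 + 100 = 1360.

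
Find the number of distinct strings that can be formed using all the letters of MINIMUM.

MINIMUM has 7 letters with I appearing twice and M appearing 3 times.
The number of distinct arrangements is 7!/(3!·2!) = 5040/12 = 420.

420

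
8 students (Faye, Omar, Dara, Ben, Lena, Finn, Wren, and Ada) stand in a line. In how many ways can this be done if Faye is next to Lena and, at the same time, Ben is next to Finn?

2880

Treat {Faye,Lena} as one block (2 orders) and {Ben,Finn} as another (2 orders).
That leaves 6 units to arrange: 2 × 2 × 6! = 4 × 720 = 2880.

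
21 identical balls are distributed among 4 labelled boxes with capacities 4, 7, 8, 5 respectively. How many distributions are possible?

20

By stars and bars, unrestricted non-negative solutions to x_1+…+x_4 = 21 number C(21+3,3) = 2024.
Subtract solutions that violate a single cap (substitute x_i' = x_i − (cap_i+1)): x_1 ≥ 5 gives C(19,3) = 969; x_2 ≥ 8 gives C(16,3) = 560; x_3 ≥ 9 gives C(15,3) = 455; x_4 ≥ 6 gives C(18,3) = 816. Together 2800.
Add back pairs where two caps are both exceeded: 165 + 120 + 286 + 35 + 120 + 84 = 810.
Subtract triples: 0 + 10 + 4 + 0 = 14.
By inclusion–exclusion the count is 2024 − 2800 + 810 − 14 = 20.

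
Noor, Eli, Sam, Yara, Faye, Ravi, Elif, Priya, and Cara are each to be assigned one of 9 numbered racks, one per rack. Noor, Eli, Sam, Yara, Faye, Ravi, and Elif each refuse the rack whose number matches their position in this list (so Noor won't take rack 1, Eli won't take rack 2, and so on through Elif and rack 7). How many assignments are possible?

165016

Let Aᵢ (for 1 ≤ i ≤ 7) be the placements that put person i in their forbidden rack. Any j of these fix j positions, leaving (9−j)! ways to fill the rest, and there are C(7,j) ways to pick which j.
By inclusion–exclusion, the number of valid placements is Σ_{j=0}^{7} (−1)^j C(7,j)·(9−j)!.
Computing: 362880 − 282240 + 105840 − 25200 + 4200 − 504 + 42 − 2 = 165016.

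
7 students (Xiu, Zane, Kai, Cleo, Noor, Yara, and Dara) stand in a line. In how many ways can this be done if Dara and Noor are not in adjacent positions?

3600

There are 7! = 5040 arrangements in all. If Dara and Noor are adjacent, merging them into one block gives 2·(6)! = 1440 arrangements.
So 5040 − 1440 = 3600 arrangements keep them apart.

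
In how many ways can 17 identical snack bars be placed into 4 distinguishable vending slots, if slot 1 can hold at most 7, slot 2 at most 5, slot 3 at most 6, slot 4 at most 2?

19

By stars and bars, unrestricted non-negative solutions to x_1+…+x_4 = 17 number C(17+3,3) = 1140.
Subtract solutions that violate a single cap (substitute x_i' = x_i − (cap_i+1)): x_1 ≥ 8 gives C(12,3) = 220; x_2 ≥ 6 gives C(14,3) = 364; x_3 ≥ 7 gives C(13,3) = 286; x_4 ≥ 3 gives C(17,3) = 680. Together 1550.
Add back pairs where two caps are both exceeded: 20 + 10 + 84 + 35 + 165 + 120 = 434.
Subtract triples: 0 + 1 + 0 + 4 = 5.
By inclusion–exclusion the count is 1140 − 1550 + 434 − 5 = 19.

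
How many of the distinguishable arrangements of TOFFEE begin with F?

Fix F in the first position and arrange the remaining 5 letters.
Those 5 letters have E appearing twice, giving (5)!/(2!) = 60.

60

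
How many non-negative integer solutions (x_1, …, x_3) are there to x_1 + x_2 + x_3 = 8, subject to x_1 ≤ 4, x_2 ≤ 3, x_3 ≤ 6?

17

By stars and bars, unrestricted non-negative solutions to x_1+…+x_3 = 8 number C(8+2,2) = 45.
Subtract solutions that violate a single cap (substitute x_i' = x_i − (cap_i+1)): x_1 ≥ 5 gives C(5,2) = 10; x_2 ≥ 4 gives C(6,2) = 15; x_3 ≥ 7 gives C(3,2) = 3. Together 28.
No two caps can be exceeded simultaneously, so the pair terms are all 0.
By inclusion–exclusion the count is 45 − 28 + 0 = 17.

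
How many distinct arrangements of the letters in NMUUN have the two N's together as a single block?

12

Treat the 2 copies of N as a single block. The multiset to arrange is then {NN, M, U, U}, 4 items in all.
That gives (4)!/(2!) = 12 arrangements.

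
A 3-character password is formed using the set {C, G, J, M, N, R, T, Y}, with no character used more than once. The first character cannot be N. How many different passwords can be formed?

The first character has 8−1 = 7 choices (anything except N).
The remaining 2 characters are filled from the other 7 symbols without repetition: 7 × 6 = 42.
Total: 7 × 42 = 294.

294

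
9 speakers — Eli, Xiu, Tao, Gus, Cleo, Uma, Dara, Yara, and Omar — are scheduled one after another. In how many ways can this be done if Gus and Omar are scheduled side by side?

80640

Glue Gus and Omar into one block (2 internal orders), leaving 8 units to arrange in a row.
So the count is 2·(8)! = 80640.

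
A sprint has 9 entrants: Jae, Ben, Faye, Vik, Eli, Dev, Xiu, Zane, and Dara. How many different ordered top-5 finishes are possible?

15120

This is an ordered selection of 5 from 9: P(9,5).
That gives 9 × 8 × 7 × 6 × 5 = 15120.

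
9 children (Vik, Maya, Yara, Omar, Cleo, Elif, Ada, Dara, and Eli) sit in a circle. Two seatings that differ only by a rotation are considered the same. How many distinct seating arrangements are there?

40320

Seat Vik anywhere (absorbing the rotational symmetry), then permute the other 8: (8)! = 40320.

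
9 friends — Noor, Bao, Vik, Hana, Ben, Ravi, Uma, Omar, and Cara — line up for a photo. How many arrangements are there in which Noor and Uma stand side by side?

80640

Treat {Noor, Uma} as a single unit. There are 8 units to order, and the pair itself can be ordered 2 ways.
That gives 2 × 8! = 2 × 40320 = 80640.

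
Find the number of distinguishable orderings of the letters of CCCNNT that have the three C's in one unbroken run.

12

Treat the 3 copies of C as a single block. The multiset to arrange is then {CCC, N, N, T}, 4 items in all.
That gives (4)!/(2!) = 12 arrangements.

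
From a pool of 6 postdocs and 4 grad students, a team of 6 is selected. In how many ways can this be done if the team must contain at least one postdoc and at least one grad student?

209

Total 6-person selections from all 10: C(10,6) = 210.
Selections missing a whole group: no postdocs → C(4,6) = 0; no grad students → C(6,6) = 1.
Both groups omitted at once is impossible, so 210 − 1 = 209.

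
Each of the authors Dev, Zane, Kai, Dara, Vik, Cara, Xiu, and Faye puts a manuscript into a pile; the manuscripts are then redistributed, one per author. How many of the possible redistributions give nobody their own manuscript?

14833

This is the derangement count D_8: permutations of 8 items with no fixed point.
By inclusion–exclusion this is Σ_{j=0}^{8} (−1)^j C(8,j)·(8−j)!.
Computing: 40320 − 40320 + 20160 − 6720 + 1680 − 336 + 56 − 8 + 1 = 14833.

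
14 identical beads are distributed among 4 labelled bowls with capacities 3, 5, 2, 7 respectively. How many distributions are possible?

Without the upper bounds there are C(17,3) = 680 ways to split 14 among 4 bowls.
Subtract solutions that violate a single cap (substitute x_i' = x_i − (cap_i+1)): x_1 ≥ 4 gives C(13,3) = 286; x_2 ≥ 6 gives C(11,3) = 165; x_3 ≥ 3 gives C(14,3) = 364; x_4 ≥ 8 gives C(9,3) = 84. Together 899.
Add back pairs where two caps are both exceeded: 35 + 120 + 10 + 56 + 1 + 20 = 242.
Subtract triples: 4 + 0 + 0 + 0 = 4.
By inclusion–exclusion the count is 680 − 899 + 242 − 4 = 19.

19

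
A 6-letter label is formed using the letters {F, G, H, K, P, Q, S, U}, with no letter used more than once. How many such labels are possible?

With no repetition, fill the 6 letters in order: 8 choices, then 7, down to 3.
8 × 7 × 6 × 5 × 4 × 3 = 20160.

20160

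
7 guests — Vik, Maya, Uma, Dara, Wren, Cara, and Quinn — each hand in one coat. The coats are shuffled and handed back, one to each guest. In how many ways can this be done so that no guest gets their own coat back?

1854

Count assignments avoiding every fixed point. For any j of the 7 guests fixed to their own coat, the other 7−j can be arranged in (7−j)! ways.
By inclusion–exclusion this is Σ_{j=0}^{7} (−1)^j C(7,j)·(7−j)!.
Computing: 5040 − 5040 + 2520 − 840 + 210 − 42 + 7 − 1 = 1854.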